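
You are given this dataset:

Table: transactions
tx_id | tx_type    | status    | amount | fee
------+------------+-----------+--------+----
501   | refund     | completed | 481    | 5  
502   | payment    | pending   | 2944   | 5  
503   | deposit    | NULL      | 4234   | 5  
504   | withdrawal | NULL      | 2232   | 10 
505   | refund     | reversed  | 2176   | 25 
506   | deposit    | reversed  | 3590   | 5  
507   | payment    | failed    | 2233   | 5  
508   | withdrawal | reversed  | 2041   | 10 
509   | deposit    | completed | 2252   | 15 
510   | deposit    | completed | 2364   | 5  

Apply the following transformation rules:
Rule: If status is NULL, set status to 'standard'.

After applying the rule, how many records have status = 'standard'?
2

Step 1: Count records where status IS NULL
Step 2: Found 2 records with NULL status
Step 3: These records will have status set to 'standard'
Step 4: Records already having status = 'standard': 0
Step 5: Answer: 2 + 0 = 2 records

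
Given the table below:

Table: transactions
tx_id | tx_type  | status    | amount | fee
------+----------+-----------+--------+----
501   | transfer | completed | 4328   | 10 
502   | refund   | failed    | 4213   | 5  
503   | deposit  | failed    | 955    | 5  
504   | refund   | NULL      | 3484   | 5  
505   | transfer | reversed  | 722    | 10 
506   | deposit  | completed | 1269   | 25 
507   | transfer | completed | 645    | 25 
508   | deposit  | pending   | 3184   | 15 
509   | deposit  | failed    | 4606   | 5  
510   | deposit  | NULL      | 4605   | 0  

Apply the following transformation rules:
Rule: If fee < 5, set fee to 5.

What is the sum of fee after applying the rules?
110

Step 1: 1 records have fee < 5
Step 2: These records originally summed to 0
Step 3: After setting to minimum: 1 × 5 = 5
Step 4: Unaffected records sum: 105
Step 5: Final sum = 5 + 105 = 110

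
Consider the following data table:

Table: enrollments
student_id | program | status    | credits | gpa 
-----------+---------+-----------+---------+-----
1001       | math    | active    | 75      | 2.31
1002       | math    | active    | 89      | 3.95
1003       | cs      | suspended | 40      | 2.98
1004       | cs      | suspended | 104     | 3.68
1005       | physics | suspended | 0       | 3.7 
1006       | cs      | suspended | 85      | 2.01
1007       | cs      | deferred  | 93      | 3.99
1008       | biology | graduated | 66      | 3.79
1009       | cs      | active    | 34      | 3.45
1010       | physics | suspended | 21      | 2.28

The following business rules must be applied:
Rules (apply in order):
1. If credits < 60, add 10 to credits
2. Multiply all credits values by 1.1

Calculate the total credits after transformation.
711.7

Step 1: Apply Rule 1 - Add 10 to records with credits < 60
  - 4 records affected: 95 + (4 × 10) = 135
  - Unaffected records: 512
  - Sum after Rule 1: 647
Step 2: Apply Rule 2 - Multiply all by 1.1
  - 647 × 1.1 = 711.7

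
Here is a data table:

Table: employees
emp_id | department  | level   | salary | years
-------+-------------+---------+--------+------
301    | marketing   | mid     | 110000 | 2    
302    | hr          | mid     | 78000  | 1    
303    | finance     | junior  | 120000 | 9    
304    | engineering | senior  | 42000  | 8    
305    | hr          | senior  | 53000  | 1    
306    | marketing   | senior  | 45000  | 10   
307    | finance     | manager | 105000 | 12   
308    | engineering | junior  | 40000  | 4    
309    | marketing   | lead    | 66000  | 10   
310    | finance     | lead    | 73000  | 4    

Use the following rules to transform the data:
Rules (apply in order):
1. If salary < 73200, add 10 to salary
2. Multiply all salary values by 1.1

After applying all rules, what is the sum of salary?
805266.0

Step 1: Apply Rule 1 - Add 10 to records with salary < 73200
  - 6 records affected: 319000 + (6 × 10) = 319060
  - Unaffected records: 413000
  - Sum after Rule 1: 732060
Step 2: Apply Rule 2 - Multiply all by 1.1
  - 732060 × 1.1 = 805266.0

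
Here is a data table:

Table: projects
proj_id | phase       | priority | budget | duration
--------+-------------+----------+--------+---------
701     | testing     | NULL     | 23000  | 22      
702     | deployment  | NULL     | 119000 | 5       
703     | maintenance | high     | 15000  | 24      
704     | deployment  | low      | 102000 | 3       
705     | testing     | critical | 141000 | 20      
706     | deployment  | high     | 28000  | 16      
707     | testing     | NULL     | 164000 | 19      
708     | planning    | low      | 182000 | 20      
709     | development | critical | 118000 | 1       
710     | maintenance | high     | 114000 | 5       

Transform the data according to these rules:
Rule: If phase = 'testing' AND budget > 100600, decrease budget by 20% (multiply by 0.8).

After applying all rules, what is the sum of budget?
945000.0

Step 1: Find records where phase = 'testing' AND budget > 100600
Step 2: 2 records match, summing to 305000
Step 3: After multiplier: 305000 × 0.8 = 244000.0
Step 4: Unaffected records sum: 701000
Step 5: Final sum = 244000.0 + 701000 = 945000.0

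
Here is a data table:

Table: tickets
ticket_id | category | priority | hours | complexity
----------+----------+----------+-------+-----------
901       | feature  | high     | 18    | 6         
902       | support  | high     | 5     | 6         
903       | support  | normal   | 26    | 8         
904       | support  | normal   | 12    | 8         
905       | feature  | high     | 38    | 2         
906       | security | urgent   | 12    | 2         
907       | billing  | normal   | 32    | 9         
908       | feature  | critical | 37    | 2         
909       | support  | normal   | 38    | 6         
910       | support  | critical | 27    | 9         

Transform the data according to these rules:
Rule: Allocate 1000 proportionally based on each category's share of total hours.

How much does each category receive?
billing: 130.61, feature: 379.59, security: 48.98, support: 440.82

Step 1: Calculate total hours = 245
Step 2: Calculate each category's proportion:
  billing: 32/245 = 13.06% → 130.61
  feature: 93/245 = 37.96% → 379.59
  security: 12/245 = 4.90% → 48.98
  support: 108/245 = 44.08% → 440.82
Step 3: Verify: sum of allocations ≈ 1000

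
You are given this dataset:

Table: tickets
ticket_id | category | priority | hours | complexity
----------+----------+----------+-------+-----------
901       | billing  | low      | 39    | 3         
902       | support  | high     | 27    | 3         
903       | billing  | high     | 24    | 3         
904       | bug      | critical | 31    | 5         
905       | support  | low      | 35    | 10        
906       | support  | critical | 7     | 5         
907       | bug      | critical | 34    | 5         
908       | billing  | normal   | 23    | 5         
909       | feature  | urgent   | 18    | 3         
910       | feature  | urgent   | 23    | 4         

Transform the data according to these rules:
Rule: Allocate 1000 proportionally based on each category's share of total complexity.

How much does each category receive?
billing: 239.13, bug: 217.39, feature: 152.17, support: 391.3

Step 1: Calculate total complexity = 46
Step 2: Calculate each category's proportion:
  billing: 11/46 = 23.91% → 239.13
  bug: 10/46 = 21.74% → 217.39
  feature: 7/46 = 15.22% → 152.17
  support: 18/46 = 39.13% → 391.3
Step 3: Verify: sum of allocations ≈ 1000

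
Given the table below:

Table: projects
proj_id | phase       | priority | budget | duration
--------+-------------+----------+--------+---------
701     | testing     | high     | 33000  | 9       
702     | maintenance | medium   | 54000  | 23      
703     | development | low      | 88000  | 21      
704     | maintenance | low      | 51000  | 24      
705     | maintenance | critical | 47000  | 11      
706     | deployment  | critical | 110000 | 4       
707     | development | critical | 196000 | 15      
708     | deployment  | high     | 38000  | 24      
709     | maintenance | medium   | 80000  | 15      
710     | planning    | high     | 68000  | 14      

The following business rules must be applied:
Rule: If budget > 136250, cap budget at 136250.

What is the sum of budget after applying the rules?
705250

Step 1: 1 records have budget > 136250
Step 2: These records originally summed to 196000
Step 3: After capping: 1 × 136250 = 136250
Step 4: Unaffected records sum: 569000
Step 5: Final sum = 136250 + 569000 = 705250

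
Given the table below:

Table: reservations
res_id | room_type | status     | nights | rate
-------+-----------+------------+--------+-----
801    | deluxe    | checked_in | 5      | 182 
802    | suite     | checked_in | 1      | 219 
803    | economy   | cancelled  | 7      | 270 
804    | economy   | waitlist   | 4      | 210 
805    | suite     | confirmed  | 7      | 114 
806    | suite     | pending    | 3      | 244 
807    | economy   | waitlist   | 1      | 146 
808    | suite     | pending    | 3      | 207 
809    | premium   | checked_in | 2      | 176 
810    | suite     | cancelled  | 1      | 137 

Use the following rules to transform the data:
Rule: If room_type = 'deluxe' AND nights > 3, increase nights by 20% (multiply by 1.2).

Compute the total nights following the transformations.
35.0

Step 1: Find records where room_type = 'deluxe' AND nights > 3
Step 2: 1 records match, summing to 5
Step 3: After multiplier: 5 × 1.2 = 6.0
Step 4: Unaffected records sum: 29
Step 5: Final sum = 6.0 + 29 = 35.0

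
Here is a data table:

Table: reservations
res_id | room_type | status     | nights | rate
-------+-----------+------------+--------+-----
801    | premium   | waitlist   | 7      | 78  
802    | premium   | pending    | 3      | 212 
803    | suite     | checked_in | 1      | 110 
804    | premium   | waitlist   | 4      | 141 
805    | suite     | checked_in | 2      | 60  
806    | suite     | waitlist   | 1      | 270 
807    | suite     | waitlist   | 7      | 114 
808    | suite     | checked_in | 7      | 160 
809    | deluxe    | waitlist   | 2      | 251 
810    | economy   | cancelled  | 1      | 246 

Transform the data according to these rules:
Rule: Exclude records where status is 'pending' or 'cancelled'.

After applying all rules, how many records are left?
8

Step 1: Count records to exclude
  - 1 (pending) + 1 (cancelled) = 2 records
Step 2: Total records: 10
Step 3: Remaining = 10 - 2 = 8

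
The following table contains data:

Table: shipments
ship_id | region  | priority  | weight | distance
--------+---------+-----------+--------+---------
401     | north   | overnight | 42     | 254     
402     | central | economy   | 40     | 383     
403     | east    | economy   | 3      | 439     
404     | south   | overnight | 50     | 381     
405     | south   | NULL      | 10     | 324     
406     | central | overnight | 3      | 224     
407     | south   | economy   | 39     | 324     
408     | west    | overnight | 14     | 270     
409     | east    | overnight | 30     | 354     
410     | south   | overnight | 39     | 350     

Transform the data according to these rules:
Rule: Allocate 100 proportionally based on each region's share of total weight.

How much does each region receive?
central: 15.93, east: 12.22, north: 15.56, south: 51.11, west: 5.19

Step 1: Calculate total weight = 270
Step 2: Calculate each region's proportion:
  central: 43/270 = 15.93% → 15.93
  east: 33/270 = 12.22% → 12.22
  north: 42/270 = 15.56% → 15.56
  south: 138/270 = 51.11% → 51.11
  west: 14/270 = 5.19% → 5.19
Step 3: Verify: sum of allocations ≈ 100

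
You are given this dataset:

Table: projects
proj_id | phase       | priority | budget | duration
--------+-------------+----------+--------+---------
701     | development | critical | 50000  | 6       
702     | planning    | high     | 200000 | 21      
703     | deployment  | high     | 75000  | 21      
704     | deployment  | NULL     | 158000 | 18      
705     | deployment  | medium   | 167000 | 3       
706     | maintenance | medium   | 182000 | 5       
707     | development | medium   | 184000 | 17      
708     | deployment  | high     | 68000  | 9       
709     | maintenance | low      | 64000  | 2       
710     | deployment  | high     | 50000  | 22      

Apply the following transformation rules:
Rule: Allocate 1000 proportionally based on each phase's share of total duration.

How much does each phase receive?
deployment: 588.71, development: 185.48, maintenance: 56.45, planning: 169.35

Step 1: Calculate total duration = 124
Step 2: Calculate each phase's proportion:
  deployment: 73/124 = 58.87% → 588.71
  development: 23/124 = 18.55% → 185.48
  maintenance: 7/124 = 5.65% → 56.45
  planning: 21/124 = 16.94% → 169.35
Step 3: Verify: sum of allocations ≈ 1000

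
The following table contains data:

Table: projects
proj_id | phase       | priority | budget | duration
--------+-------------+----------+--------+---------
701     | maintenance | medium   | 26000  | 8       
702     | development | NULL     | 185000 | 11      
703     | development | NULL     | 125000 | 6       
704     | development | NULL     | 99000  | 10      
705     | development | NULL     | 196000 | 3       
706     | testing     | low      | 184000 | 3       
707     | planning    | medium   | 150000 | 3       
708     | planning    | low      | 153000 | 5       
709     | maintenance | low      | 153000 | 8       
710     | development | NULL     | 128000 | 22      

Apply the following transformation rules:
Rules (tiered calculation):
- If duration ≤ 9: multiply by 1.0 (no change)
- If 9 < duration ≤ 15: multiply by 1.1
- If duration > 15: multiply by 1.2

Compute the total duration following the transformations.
85.5

Step 1: Tier 1 (duration ≤ 9): 7 records, sum = 36 × 1.0 = 36.0
Step 2: Tier 2 (9 < duration ≤ 15): 2 records, sum = 21 × 1.1 = 23.1
Step 3: Tier 3 (duration > 15): 1 records, sum = 22 × 1.2 = 26.4
Step 4: Final sum = 36.0 + 23.1 + 26.4 = 85.5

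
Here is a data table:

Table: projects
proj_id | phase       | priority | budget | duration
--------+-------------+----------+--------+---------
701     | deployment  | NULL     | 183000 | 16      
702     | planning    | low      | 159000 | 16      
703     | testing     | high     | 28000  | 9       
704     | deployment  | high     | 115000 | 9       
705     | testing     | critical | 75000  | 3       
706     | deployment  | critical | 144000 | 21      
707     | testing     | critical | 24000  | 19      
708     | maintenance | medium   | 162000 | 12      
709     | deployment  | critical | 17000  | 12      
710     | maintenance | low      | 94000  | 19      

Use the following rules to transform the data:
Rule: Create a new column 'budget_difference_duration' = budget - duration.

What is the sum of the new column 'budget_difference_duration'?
1000864

Step 1: For each record, compute budget - duration
Example calculations:
  183000 - 16 = 182984
  159000 - 16 = 158984
  28000 - 9 = 27991
  ...
Step 2: Sum all derived values
Step 3: Total = 1000864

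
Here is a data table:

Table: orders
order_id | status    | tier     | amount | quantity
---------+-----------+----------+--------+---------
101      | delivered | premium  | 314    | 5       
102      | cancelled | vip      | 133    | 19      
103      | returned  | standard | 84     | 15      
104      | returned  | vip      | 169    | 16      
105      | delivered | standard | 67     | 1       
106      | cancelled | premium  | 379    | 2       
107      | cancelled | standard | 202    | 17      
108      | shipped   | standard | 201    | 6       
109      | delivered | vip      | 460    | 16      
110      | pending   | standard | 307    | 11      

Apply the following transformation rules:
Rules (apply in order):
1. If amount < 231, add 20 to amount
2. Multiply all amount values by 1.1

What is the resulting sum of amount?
2679.6

Step 1: Apply Rule 1 - Add 20 to records with amount < 231
  - 6 records affected: 856 + (6 × 20) = 976
  - Unaffected records: 1460
  - Sum after Rule 1: 2436
Step 2: Apply Rule 2 - Multiply all by 1.1
  - 2436 × 1.1 = 2679.6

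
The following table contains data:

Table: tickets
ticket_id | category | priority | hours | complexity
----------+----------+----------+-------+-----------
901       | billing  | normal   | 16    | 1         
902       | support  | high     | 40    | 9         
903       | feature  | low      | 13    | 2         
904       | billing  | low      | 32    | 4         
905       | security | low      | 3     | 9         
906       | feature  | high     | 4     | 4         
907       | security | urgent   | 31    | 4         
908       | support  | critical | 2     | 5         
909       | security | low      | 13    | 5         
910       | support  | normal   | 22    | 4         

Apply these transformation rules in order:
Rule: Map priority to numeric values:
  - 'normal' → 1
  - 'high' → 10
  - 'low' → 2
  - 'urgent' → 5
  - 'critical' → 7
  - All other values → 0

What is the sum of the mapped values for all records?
42

Step 1: Apply mapping to each record
Step 2: Count by status:
  'normal': 2 records × 1 = 2
  'high': 2 records × 10 = 20
  'low': 4 records × 2 = 8
  'urgent': 1 records × 5 = 5
  'critical': 1 records × 7 = 7
Step 3: Sum all mapped values = 42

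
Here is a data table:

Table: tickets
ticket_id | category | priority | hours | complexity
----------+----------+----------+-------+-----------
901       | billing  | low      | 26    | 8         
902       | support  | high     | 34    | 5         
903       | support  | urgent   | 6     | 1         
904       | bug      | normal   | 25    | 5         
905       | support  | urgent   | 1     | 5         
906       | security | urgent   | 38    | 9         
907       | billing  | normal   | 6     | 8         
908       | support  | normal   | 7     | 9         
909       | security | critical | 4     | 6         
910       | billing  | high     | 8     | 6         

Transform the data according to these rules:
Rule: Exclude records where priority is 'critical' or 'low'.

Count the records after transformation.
8

Step 1: Count records to exclude
  - 1 (critical) + 1 (low) = 2 records
Step 2: Total records: 10
Step 3: Remaining = 10 - 2 = 8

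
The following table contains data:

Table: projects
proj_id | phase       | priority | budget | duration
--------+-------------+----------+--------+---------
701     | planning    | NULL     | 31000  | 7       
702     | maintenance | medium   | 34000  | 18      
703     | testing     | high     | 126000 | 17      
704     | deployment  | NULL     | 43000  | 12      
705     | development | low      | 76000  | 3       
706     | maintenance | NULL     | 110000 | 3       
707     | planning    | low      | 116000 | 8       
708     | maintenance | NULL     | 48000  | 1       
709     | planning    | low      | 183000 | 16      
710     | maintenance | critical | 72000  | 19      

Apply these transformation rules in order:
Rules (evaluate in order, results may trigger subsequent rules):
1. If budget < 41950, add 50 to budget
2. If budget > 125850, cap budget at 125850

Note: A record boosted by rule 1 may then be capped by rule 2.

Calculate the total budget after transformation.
781800

Step 1: Apply rule 1 to records with budget < 41950
  - 2 records get bonus of 50
  - Of these, 0 records then exceed 125850 and get capped
Step 2: Apply rule 2 to records with budget > 125850
  - 2 records (original) are capped
Step 3: Calculate final sum = 781800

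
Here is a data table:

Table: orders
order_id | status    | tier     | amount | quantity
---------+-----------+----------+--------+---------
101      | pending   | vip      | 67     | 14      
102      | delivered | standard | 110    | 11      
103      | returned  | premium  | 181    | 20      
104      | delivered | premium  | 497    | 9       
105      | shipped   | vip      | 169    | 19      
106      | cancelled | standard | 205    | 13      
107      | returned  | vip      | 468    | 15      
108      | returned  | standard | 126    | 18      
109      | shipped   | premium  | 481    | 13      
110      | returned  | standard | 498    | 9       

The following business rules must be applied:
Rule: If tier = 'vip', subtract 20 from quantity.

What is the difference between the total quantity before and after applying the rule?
60

Step 1: Original sum of quantity = 141
Step 2: 3 records have tier = 'vip'
Step 3: Each affected record changes by -20
Step 4: Total change = 3 × -20 = -60
Step 5: New sum = 141 + -60 = 81
Step 6: Difference = |81 - 141| = 60
        (Sum decreased by 60)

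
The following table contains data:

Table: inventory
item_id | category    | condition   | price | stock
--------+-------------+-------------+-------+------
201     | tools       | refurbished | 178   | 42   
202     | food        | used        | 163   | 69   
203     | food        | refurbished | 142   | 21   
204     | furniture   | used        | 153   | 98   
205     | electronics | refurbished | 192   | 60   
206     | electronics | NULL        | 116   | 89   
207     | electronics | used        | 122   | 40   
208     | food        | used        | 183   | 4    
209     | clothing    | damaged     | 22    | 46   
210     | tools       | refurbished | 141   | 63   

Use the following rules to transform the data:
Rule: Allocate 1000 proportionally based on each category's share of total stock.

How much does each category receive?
clothing: 86.47, electronics: 355.26, food: 176.69, furniture: 184.21, tools: 197.37

Step 1: Calculate total stock = 532
Step 2: Calculate each category's proportion:
  clothing: 46/532 = 8.65% → 86.47
  electronics: 189/532 = 35.53% → 355.26
  food: 94/532 = 17.67% → 176.69
  furniture: 98/532 = 18.42% → 184.21
  tools: 105/532 = 19.74% → 197.37
Step 3: Verify: sum of allocations ≈ 1000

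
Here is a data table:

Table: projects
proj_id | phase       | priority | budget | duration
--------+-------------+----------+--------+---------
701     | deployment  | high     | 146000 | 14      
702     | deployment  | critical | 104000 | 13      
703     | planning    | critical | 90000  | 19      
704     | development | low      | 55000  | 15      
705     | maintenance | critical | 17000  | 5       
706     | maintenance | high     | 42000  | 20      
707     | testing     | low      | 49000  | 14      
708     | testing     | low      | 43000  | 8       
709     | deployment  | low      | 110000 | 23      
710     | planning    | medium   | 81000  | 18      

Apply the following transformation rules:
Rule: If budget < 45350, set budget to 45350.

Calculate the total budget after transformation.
771050

Step 1: 3 records have budget < 45350
Step 2: These records originally summed to 102000
Step 3: After setting to minimum: 3 × 45350 = 136050
Step 4: Unaffected records sum: 635000
Step 5: Final sum = 136050 + 635000 = 771050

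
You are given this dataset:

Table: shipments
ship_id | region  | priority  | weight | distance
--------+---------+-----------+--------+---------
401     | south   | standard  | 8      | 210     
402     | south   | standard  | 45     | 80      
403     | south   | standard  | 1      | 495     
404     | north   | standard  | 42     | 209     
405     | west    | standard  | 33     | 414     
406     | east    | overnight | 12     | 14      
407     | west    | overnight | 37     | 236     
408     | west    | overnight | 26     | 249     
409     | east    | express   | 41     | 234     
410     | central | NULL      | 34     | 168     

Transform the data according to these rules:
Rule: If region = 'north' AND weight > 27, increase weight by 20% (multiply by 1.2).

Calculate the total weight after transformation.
287.4

Step 1: Find records where region = 'north' AND weight > 27
Step 2: 1 records match, summing to 42
Step 3: After multiplier: 42 × 1.2 = 50.4
Step 4: Unaffected records sum: 237
Step 5: Final sum = 50.4 + 237 = 287.4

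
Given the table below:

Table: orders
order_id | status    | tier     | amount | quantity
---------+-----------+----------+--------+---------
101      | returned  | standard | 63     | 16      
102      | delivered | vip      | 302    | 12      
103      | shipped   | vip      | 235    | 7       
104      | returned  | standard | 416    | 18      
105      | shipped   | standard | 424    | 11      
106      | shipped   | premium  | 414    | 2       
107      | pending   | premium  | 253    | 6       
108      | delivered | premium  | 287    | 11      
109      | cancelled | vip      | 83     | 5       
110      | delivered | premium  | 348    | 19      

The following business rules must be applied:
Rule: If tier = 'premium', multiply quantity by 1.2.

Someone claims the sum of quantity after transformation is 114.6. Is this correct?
Yes, the result is correct.

Step 1: Calculate the correct sum after transformation
Step 2: Apply multiplier 1.2 to records where tier = 'premium'
Step 3: Correct result = 114.6
Step 4: Claimed result = 114.6
Step 5: 114.6 = 114.6 ✓
Conclusion: The claimed result is correct.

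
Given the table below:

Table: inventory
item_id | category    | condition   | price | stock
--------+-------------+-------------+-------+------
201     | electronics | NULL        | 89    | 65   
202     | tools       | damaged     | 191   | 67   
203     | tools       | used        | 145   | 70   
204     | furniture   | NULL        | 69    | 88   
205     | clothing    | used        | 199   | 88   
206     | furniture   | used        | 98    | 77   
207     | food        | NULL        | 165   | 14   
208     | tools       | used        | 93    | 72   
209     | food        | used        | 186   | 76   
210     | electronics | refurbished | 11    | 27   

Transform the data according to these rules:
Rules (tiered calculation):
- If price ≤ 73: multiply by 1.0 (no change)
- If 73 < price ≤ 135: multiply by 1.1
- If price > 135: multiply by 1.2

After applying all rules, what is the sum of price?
1451.2

Step 1: Tier 1 (price ≤ 73): 2 records, sum = 80 × 1.0 = 80.0
Step 2: Tier 2 (73 < price ≤ 135): 3 records, sum = 280 × 1.1 = 308.0
Step 3: Tier 3 (price > 135): 5 records, sum = 886 × 1.2 = 1063.2
Step 4: Final sum = 80.0 + 308.0 + 1063.2 = 1451.2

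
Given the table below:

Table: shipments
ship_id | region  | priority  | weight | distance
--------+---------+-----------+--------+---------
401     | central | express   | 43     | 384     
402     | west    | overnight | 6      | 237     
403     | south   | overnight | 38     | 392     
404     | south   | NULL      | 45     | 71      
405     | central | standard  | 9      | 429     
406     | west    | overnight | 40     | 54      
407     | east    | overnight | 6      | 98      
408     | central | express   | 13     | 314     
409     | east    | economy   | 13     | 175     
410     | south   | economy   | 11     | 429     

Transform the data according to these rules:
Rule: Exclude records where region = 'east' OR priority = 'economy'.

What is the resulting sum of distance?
1881

Step 1: Find records where region = 'east' OR priority = 'economy'
Step 2: 3 records match, summing to 702
Step 3: Original sum: 2583
Step 4: Remaining sum = 2583 - 702 = 1881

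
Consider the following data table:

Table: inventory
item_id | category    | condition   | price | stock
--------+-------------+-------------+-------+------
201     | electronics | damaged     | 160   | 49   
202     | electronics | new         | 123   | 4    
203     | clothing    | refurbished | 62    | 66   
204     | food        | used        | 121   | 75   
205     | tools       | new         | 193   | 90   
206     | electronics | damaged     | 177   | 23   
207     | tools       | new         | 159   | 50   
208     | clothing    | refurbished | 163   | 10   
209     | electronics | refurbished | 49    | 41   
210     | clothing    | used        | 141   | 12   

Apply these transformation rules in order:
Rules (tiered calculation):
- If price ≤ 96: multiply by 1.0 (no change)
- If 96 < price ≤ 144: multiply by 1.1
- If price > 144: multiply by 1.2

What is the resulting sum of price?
1556.9

Step 1: Tier 1 (price ≤ 96): 2 records, sum = 111 × 1.0 = 111.0
Step 2: Tier 2 (96 < price ≤ 144): 3 records, sum = 385 × 1.1 = 423.5
Step 3: Tier 3 (price > 144): 5 records, sum = 852 × 1.2 = 1022.4
Step 4: Final sum = 111.0 + 423.5 + 1022.4 = 1556.9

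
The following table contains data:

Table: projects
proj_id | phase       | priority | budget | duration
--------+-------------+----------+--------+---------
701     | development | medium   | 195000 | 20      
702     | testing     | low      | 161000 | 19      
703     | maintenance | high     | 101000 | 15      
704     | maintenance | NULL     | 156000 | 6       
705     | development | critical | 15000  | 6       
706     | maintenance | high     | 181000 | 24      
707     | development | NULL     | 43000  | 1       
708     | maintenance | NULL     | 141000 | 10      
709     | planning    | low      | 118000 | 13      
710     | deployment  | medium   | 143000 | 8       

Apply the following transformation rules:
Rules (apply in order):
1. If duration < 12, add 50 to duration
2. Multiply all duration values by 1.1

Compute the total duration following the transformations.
409.2

Step 1: Apply Rule 1 - Add 50 to records with duration < 12
  - 5 records affected: 31 + (5 × 50) = 281
  - Unaffected records: 91
  - Sum after Rule 1: 372
Step 2: Apply Rule 2 - Multiply all by 1.1
  - 372 × 1.1 = 409.2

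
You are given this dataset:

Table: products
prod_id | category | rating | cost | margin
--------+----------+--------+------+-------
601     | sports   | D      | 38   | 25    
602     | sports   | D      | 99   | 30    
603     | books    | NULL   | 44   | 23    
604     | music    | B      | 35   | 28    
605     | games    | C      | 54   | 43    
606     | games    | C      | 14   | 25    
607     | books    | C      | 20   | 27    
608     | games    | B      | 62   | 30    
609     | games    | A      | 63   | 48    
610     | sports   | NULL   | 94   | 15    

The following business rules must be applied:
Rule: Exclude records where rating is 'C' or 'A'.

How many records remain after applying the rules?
6

Step 1: Count records to exclude
  - 3 (C) + 1 (A) = 4 records
Step 2: Total records: 10
Step 3: Remaining = 10 - 4 = 6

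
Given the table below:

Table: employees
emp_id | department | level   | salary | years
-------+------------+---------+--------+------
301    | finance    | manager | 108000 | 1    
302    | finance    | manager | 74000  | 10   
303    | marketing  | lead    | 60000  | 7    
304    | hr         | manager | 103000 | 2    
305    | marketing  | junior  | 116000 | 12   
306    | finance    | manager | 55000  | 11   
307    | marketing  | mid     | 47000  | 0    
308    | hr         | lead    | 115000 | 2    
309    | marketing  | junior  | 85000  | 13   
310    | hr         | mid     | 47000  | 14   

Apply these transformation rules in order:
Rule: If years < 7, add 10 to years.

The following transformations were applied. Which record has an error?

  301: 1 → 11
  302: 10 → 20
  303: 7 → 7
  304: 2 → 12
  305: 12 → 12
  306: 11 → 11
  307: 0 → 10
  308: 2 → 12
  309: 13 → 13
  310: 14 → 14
Record 302 has an error. The correct transformed value should be 10, not 20.

Step 1: Check each record against the rule
Step 2: Record 302 has years = 10
Step 3: Since 10 >= 7, the bonus should not have been applied
Step 4: Correct value = 10, but claimed value = 20
Conclusion: Record 302 has the error.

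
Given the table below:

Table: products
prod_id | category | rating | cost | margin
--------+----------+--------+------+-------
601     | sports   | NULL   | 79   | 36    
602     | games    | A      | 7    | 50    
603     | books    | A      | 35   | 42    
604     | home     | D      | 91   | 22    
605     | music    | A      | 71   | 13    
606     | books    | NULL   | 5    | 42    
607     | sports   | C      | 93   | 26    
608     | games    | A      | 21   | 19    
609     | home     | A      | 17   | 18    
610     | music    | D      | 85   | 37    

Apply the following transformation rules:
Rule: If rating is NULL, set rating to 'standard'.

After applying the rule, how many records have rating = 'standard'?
2

Step 1: Count records where rating IS NULL
Step 2: Found 2 records with NULL rating
Step 3: These records will have rating set to 'standard'
Step 4: Records already having rating = 'standard': 0
Step 5: Answer: 2 + 0 = 2 records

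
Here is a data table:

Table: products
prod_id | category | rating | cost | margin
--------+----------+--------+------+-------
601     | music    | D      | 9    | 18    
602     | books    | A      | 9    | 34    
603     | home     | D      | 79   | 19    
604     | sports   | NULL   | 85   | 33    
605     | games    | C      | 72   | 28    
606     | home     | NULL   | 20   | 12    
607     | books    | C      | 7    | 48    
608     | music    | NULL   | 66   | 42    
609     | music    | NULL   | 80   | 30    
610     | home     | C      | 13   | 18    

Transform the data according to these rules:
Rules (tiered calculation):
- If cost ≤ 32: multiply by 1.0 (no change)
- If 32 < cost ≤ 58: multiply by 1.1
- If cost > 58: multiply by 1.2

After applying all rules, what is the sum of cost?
516.4

Step 1: Tier 1 (cost ≤ 32): 5 records, sum = 58 × 1.0 = 58.0
Step 2: Tier 2 (32 < cost ≤ 58): 0 records, sum = 0 × 1.1 = 0.0
Step 3: Tier 3 (cost > 58): 5 records, sum = 382 × 1.2 = 458.4
Step 4: Final sum = 58.0 + 0.0 + 458.4 = 516.4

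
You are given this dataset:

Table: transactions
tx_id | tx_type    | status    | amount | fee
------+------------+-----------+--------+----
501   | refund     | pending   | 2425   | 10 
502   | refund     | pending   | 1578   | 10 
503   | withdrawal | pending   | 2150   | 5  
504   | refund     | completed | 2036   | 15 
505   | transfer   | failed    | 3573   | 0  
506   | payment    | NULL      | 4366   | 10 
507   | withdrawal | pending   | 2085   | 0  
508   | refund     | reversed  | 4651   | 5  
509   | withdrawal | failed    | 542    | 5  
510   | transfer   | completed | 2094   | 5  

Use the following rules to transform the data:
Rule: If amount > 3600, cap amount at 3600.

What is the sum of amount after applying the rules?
23683

Step 1: 2 records have amount > 3600
Step 2: These records originally summed to 9017
Step 3: After capping: 2 × 3600 = 7200
Step 4: Unaffected records sum: 16483
Step 5: Final sum = 7200 + 16483 = 23683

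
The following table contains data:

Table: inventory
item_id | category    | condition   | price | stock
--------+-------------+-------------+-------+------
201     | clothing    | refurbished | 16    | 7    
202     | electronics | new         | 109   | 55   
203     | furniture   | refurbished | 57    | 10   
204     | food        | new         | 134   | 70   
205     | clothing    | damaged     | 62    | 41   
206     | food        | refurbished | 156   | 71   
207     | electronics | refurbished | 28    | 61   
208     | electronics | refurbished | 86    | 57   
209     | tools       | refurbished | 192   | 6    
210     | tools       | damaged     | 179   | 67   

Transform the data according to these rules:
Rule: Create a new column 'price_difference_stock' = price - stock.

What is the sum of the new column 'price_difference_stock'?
574

Step 1: For each record, compute price - stock
Example calculations:
  16 - 7 = 9
  109 - 55 = 54
  57 - 10 = 47
  ...
Step 2: Sum all derived values
Step 3: Total = 574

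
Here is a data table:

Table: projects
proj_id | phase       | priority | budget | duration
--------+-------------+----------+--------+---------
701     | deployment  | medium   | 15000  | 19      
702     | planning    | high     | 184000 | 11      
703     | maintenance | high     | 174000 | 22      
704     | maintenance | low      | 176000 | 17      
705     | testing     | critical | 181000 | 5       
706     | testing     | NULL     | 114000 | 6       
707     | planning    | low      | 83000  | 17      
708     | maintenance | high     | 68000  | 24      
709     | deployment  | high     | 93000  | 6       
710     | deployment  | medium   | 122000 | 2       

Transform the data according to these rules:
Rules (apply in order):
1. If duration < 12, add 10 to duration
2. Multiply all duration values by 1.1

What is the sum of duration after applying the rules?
196.9

Step 1: Apply Rule 1 - Add 10 to records with duration < 12
  - 5 records affected: 30 + (5 × 10) = 80
  - Unaffected records: 99
  - Sum after Rule 1: 179
Step 2: Apply Rule 2 - Multiply all by 1.1
  - 179 × 1.1 = 196.9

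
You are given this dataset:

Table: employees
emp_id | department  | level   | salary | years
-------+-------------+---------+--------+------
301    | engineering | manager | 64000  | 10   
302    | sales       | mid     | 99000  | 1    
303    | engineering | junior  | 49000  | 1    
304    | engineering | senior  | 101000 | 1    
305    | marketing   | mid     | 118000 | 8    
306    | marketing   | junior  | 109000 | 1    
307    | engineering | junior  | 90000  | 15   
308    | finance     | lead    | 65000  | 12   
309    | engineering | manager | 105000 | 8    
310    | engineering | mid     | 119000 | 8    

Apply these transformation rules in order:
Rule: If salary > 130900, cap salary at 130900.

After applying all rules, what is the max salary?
119000

Step 1: Original maximum salary = 119000
Step 2: Check cap of 130900 against maximum
Step 3: No records exceed the cap (max 119000 <= cap 130900), so no capping applies
Step 4: Maximum after transformation = 119000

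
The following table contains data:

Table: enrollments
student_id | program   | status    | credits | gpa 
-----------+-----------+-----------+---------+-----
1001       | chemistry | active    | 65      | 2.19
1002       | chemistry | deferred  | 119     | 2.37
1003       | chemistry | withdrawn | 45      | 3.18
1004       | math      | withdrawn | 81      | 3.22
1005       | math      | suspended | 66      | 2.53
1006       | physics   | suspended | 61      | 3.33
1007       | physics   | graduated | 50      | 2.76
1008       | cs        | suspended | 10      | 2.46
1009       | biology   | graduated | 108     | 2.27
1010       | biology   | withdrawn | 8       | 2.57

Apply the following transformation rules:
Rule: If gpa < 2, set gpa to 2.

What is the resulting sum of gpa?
26.88

Step 1: 0 records have gpa < 2
Step 2: These records originally summed to 0
Step 3: After setting to minimum: 0 × 2 = 0
Step 4: Unaffected records sum: 26.88
Step 5: Final sum = 0 + 26.88 = 26.88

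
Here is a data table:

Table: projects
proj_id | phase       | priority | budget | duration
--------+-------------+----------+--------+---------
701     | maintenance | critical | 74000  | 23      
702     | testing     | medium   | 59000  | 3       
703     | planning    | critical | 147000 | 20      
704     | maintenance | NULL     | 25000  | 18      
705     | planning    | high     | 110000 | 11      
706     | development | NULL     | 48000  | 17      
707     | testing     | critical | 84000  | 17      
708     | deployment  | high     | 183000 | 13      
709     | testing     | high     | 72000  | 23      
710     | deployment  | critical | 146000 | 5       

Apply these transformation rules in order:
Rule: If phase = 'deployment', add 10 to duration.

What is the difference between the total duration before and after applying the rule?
20

Step 1: Original sum of duration = 150
Step 2: 2 records have phase = 'deployment'
Step 3: Each affected record changes by 10
Step 4: Total change = 2 × 10 = 20
Step 5: New sum = 150 + 20 = 170
Step 6: Difference = |170 - 150| = 20
        (Sum increased by 20)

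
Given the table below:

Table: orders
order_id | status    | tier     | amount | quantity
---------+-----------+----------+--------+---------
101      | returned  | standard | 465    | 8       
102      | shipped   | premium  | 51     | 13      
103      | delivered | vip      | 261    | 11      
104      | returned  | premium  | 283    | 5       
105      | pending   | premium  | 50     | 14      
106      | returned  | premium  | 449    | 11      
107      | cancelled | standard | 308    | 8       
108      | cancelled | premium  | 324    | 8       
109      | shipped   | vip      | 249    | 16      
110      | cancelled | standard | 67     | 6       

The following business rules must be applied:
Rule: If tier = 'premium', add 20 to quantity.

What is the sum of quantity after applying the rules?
200

Step 1: Count records where tier = 'premium': 5
Step 2: Total bonus added: 5 × 20 = 100
Step 3: Original sum of quantity: 100
Step 4: Final sum = 100 + 100 = 200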